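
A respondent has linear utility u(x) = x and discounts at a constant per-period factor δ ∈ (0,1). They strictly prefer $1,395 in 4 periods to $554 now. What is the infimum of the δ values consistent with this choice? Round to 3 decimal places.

The preference means 554 < δ^4·1395.
Dividing by 1395: δ^4 > 0.39713. Both sides are positive, so the 4th root keeps the direction.
δ > (554/1395)^(1/4) ≈ 0.794.

δ > 0.794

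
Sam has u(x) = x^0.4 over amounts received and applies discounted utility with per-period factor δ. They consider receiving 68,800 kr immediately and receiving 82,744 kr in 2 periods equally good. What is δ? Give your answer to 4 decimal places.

The payoff in 2 periods is discounted by δ^2, so u(68800) = δ^2·u(82744) and δ^2 = u(68800)/u(82744).
With u(x) = x^0.4: δ^2 = 68800^0.4/82744^0.4 = (68800/82744)^0.4 = 0.92884.
Hence δ = (0.92884)^(1/2) = 0.963763.

δ ≈ 0.9638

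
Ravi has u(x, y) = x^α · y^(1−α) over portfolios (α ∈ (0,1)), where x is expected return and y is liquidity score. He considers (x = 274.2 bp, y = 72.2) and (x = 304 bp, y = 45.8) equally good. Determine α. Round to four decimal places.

α ≈ 0.8152

The Cobb–Douglas utilities coincide, so 274.2^α·72.2^(1−α) = 304^α·45.8^(1−α).
Taking logs: α·ln 274.2 + (1−α)·ln 72.2 = α·ln 304 + (1−α)·ln 45.8, i.e. α·-0.1031699 = (1−α)·-0.4551560.
So α/(1−α) = (-0.4551560)/(-0.1031699) = 4.4117131, and α = 4.4117131/5.4117131 ≈ 0.8152.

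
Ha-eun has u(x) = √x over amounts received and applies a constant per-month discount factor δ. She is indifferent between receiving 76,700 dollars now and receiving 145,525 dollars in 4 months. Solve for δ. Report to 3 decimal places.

δ ≈ 0.923

The payoff in 4 months is discounted by δ^4, so u(76700) = δ^4·u(145525) and δ^4 = u(76700)/u(145525).
Since u(x) = √x, δ^4 = √(76700/145525) = 0.72599.
Hence δ = (0.72599)^(1/4) = 0.92306.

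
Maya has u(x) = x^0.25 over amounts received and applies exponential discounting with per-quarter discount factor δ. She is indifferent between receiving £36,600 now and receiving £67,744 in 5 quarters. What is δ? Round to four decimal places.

Equating discounted utilities: u(36600) = δ^5·u(67744) ⇒ δ^5 = u(36600)/u(67744).
Since u(x) = x^0.25, δ^5 = (36600/67744)^0.25 = 0.54027^0.25 = 0.85734.
So δ = 0.85734^(1/5) ≈ 0.9697.

δ ≈ 0.9697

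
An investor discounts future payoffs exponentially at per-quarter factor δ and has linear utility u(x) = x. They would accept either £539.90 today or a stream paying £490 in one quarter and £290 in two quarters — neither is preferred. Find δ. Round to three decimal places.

Equating present values: 539.90 = 490δ + 290δ².
That is, 290δ² + 490δ − 539.90 = 0, a quadratic in δ.
The positive root is δ = [−490 + √(490² + 4·290·539.90)] / (2·290) = (−490 + 930.798)/580 ≈ 0.760.

δ ≈ 0.760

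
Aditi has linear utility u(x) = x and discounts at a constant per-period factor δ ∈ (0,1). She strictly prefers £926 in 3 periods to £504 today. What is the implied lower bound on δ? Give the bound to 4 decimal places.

The preference means 504 < δ^3·926.
So δ^3 > 504/926 = 0.54428; taking the cube root of both positive sides preserves the inequality.
δ > (504/926)^(1/3) ≈ 0.8165.

δ > 0.8165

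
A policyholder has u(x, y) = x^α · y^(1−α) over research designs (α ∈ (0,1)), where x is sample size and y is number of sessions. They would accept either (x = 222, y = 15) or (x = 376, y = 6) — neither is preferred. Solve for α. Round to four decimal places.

Set the two utilities equal: 222^α·15^(1−α) = 376^α·6^(1−α).
Rearrange to (222/376)^α = (6/15)^(1−α) and take logs: α·-0.5269118 = (1−α)·-0.9162907.
So α/(1−α) = (-0.9162907)/(-0.5269118) = 1.7389831, and α = 1.7389831/2.7389831 ≈ 0.6349.

α ≈ 0.6349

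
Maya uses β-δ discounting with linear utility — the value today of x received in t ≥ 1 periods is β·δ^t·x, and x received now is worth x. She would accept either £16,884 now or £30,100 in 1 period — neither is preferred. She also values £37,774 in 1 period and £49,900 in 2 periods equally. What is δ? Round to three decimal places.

The second indifference involves only future payoffs, so β cancels: β·δ^1·37774 = β·δ^2·49900, giving δ = 37774/49900 = 0.75699.

δ ≈ 0.757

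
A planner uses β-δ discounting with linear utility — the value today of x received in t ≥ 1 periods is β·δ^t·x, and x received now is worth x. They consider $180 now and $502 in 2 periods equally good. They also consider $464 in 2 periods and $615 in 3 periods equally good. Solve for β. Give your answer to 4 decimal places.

β ≈ 0.6299

Both payoffs in the second observation are in the future, so β drops out: δ^2·464 = δ^3·615 ⇒ δ = 464/615 = 0.75447.
The first indifference: 180 = β·δ^2·502, so β = 180/(δ^2·502) = 180/(0.56923·502) ≈ 0.6299.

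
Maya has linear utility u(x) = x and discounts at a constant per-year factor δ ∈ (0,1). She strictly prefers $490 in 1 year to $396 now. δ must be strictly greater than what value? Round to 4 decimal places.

Comparing present values: 396 < δ·490.
Dividing through by 490 gives δ > 0.80816.

δ > 0.8082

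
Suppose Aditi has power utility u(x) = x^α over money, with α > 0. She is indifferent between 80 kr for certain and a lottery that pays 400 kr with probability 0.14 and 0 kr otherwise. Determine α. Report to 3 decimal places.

EU(lottery) = 0.14·400^α + 0.86·0 = 0.14·400^α.
Indifference: 80^α = 0.14·400^α, so (80/400)^α = 0.14.
Taking logs: α·ln(80/400) = ln(0.14), so α = -1.966113 / -1.609438 ≈ 1.222.

α ≈ 1.222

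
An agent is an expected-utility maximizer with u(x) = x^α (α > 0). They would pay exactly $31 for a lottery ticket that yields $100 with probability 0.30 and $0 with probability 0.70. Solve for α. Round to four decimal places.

Since u(0) = 0, the lottery's EU is 0.30·100^α.
Equating: 31^α = 0.30·100^α, i.e. 0.3100^α = 0.30.
Take logs: α = ln 0.30 / ln(31/100) ≈ 1.027997.

α ≈ 1.0280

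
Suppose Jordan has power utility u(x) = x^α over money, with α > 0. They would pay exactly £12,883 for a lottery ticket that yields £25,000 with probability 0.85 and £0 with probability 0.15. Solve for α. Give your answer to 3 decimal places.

EU(lottery) = 0.85·25000^α + 0.15·0 = 0.85·25000^α.
Indifference: 12883^α = 0.85·25000^α, so (12883/25000)^α = 0.85.
Taking logs: α·ln(12883/25000) = ln(0.85), so α = -0.162519 / -0.662967 ≈ 0.245.

α ≈ 0.245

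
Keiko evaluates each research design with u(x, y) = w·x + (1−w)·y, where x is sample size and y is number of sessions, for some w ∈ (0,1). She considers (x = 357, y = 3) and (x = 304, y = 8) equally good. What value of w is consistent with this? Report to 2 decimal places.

w = 0.09

Equating utilities: w·357 + (1−w)·3 = w·304 + (1−w)·8.
w·(357−304) = (1−w)·(8−3), i.e. w·53 = (1−w)·5.
Hence w = 5/(53+5) = 5/58 = 0.09.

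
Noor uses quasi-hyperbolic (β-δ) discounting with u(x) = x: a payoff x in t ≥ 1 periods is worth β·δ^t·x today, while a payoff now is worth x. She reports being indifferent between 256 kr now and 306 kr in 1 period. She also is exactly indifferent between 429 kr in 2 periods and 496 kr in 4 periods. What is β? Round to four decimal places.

β ≈ 0.8996

From the later pair, β·δ^2·429 = β·δ^4·496; dividing through, δ^2 = 429/496 = 0.86492, so δ = 0.93001.
Substituting δ into 256 = β·δ·306: β = 256/(284.583) ≈ 0.8996.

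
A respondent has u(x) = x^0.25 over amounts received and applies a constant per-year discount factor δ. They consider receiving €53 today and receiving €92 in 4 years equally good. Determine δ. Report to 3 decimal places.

δ ≈ 0.966

Indifference means u(53) = δ^4 · u(92), so δ^4 = u(53)/u(92).
With u(x) = x^0.25: δ^4 = 53^0.25/92^0.25 = (53/92)^0.25 = 0.87121.
So δ = 0.87121^(1/4) ≈ 0.966.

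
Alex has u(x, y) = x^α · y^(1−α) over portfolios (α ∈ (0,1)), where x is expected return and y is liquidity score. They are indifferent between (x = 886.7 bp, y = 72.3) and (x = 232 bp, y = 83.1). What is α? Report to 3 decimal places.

Set the two utilities equal: 886.7^α·72.3^(1−α) = 232^α·83.1^(1−α).
Rearrange to (886.7/232)^α = (83.1/72.3)^(1−α) and take logs: α·1.340769 = (1−α)·0.139221.
So α/(1−α) = (0.139221)/(1.340769) = 0.103837, and α = 0.103837/1.103837 ≈ 0.094.

α ≈ 0.094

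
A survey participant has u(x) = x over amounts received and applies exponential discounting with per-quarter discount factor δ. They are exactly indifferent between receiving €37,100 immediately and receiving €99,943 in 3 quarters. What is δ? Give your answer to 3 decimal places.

δ ≈ 0.719

Equating discounted utilities: u(37100) = δ^3·u(99943) ⇒ δ^3 = u(37100)/u(99943).
With u(x) = x: δ^3 = 37100/99943 = 0.37121.
So δ = 0.37121^(1/3) ≈ 0.719.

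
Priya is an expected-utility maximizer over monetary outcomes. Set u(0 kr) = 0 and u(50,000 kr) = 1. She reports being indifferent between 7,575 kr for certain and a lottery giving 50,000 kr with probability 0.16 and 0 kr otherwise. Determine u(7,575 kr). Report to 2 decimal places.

0.16

By the standard-gamble method, u(7,575 kr) is just the indifference probability on the best outcome: 0.16.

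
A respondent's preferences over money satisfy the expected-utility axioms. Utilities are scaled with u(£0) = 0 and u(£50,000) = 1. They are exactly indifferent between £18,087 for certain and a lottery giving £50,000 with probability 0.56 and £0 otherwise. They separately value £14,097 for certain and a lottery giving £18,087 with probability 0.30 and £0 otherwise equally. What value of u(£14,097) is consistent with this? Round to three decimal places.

0.168

First, u(£18,087) = 0.56·u(£50,000) + 0.44·u(£0) = 0.56.
The second indifference gives u(£14,097) = 0.30·u(£18,087) + 0.70·u(£0) = 0.30·0.56 + 0.70·0.00 = 0.1680.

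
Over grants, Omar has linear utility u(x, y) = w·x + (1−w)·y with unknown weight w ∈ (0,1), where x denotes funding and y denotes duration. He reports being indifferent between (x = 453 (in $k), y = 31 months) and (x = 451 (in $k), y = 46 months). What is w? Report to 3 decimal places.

Equating utilities: w·453 + (1−w)·31 = w·451 + (1−w)·46.
Collecting terms: w·2 = (1−w)·15.
Hence w = 15/(2+15) = 15/17 = 0.882.

w = 0.882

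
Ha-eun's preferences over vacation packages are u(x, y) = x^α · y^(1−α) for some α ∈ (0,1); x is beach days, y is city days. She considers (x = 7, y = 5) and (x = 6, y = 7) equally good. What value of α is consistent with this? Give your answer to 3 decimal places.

α ≈ 0.686

Set the two utilities equal: 7^α·5^(1−α) = 6^α·7^(1−α).
(7/6)^α = (7/5)^(1−α); take logs: α·ln(7/6) = (1−α)·ln(7/5), i.e. α·0.154151 = (1−α)·0.336472.
So α/(1−α) = (0.336472)/(0.154151) = 2.182743, and α = 2.182743/3.182743 ≈ 0.686.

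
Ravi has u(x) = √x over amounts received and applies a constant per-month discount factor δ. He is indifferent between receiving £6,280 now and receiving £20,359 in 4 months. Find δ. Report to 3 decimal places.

δ ≈ 0.863

Indifference means u(6280) = δ^4 · u(20359), so δ^4 = u(6280)/u(20359).
With u(x) = √x: δ^4 = √6280/√20359 = √(6280/20359) = 0.55539.
So δ = 0.55539^(1/4) ≈ 0.863.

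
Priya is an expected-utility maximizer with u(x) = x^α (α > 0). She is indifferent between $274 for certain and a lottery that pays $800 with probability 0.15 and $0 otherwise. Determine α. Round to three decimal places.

The lottery's expected utility is 0.15·u(800) + 0.85·u(0) = 0.15·800^α (since u(0) = 0 for α > 0).
Equating: 274^α = 0.15·800^α, i.e. 0.3425^α = 0.15.
Take logs: α = ln 0.15 / ln(274/800) ≈ 1.77055.

α ≈ 1.771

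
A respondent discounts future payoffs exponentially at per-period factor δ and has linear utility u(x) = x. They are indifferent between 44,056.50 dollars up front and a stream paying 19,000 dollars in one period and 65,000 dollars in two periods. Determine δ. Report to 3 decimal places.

δ ≈ 0.690

Equating present values: 44056.50 = 19000δ + 65000δ².
Rearranged: 65000δ² + 19000δ − 44056.50 = 0.
By the quadratic formula (taking the positive root), δ = (−19000 + √11815690000.00) / 130000 ≈ 0.690.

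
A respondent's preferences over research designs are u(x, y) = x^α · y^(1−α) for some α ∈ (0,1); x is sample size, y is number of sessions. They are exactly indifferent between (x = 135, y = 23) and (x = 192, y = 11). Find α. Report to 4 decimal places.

The Cobb–Douglas utilities coincide, so 135^α·23^(1−α) = 192^α·11^(1−α).
(135/192)^α = (11/23)^(1−α); take logs: α·ln(135/192) = (1−α)·ln(11/23), i.e. α·-0.3522206 = (1−α)·-0.7375989.
So α/(1−α) = (-0.7375989)/(-0.3522206) = 2.0941390, and α = 2.0941390/3.0941390 ≈ 0.6768.

α ≈ 0.6768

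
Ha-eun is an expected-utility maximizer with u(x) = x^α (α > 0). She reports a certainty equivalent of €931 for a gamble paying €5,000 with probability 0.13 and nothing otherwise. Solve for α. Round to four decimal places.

α ≈ 1.2137

The lottery's expected utility is 0.13·u(5000) + 0.87·u(0) = 0.13·5000^α (since u(0) = 0 for α > 0).
Equating: 931^α = 0.13·5000^α, i.e. 0.1862^α = 0.13.
α = ln(0.13) / ln(931/5000) = -2.0402208/-1.6809339 ≈ 1.2137.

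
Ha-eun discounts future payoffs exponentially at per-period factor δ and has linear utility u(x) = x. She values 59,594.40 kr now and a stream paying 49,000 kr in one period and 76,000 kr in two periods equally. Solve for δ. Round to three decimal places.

δ ≈ 0.620

Equating present values: 59594.40 = 49000δ + 76000δ².
That is, 76000δ² + 49000δ − 59594.40 = 0, a quadratic in δ.
The positive root is δ = [−49000 + √(49000² + 4·76000·59594.40)] / (2·76000) = (−49000 + 143240.000)/152000 ≈ 0.620.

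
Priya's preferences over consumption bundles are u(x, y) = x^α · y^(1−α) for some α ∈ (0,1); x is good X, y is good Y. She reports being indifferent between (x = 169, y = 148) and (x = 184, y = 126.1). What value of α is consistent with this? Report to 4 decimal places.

α ≈ 0.6532

The Cobb–Douglas utilities coincide, so 169^α·148^(1−α) = 184^α·126.1^(1−α).
Taking logs: α·ln 169 + (1−α)·ln 148 = α·ln 184 + (1−α)·ln 126.1, i.e. α·-0.0850370 = (1−α)·-0.1601370.
With A = -0.0850370 and B = -0.1601370: α·A = (1−α)·B, so α = B/(A+B) = -0.1601370/-0.2451740 ≈ 0.6532.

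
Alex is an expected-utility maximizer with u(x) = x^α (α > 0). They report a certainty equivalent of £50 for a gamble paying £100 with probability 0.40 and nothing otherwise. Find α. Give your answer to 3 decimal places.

α ≈ 1.322

EU(lottery) = 0.40·100^α + 0.60·0 = 0.40·100^α.
Equating: 50^α = 0.40·100^α, i.e. 0.5000^α = 0.40.
Take logs: α = ln 0.40 / ln(50/100) ≈ 1.32193.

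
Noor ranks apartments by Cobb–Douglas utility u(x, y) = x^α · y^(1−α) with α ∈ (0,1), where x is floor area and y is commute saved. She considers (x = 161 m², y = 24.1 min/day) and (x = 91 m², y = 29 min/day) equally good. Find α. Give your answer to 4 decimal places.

Set the two utilities equal: 161^α·24.1^(1−α) = 91^α·29^(1−α).
(161/91)^α = (29/24.1)^(1−α); take logs: α·ln(161/91) = (1−α)·ln(29/24.1), i.e. α·0.5705449 = (1−α)·0.1850840.
With A = 0.5705449 and B = 0.1850840: α·A = (1−α)·B, so α = B/(A+B) = 0.1850840/0.7556289 ≈ 0.2449.

α ≈ 0.2449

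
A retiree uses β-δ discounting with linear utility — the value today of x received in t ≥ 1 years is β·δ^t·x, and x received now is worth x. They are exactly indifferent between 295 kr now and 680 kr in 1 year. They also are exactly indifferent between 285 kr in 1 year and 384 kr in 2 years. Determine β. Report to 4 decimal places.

β ≈ 0.5845

Both payoffs in the second observation are in the future, so β drops out: δ^1·285 = δ^2·384 ⇒ δ = 285/384 = 0.74219.
Now use the now-vs-future pair: 295 = β·δ·680 gives β = 295/(0.74219·680) ≈ 0.5845.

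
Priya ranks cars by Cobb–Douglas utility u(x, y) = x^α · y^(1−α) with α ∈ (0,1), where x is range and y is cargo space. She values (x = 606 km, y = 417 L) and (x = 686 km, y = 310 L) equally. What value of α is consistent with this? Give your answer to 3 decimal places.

α ≈ 0.705

Set the two utilities equal: 606^α·417^(1−α) = 686^α·310^(1−α).
Taking logs: α·ln 606 + (1−α)·ln 417 = α·ln 686 + (1−α)·ln 310, i.e. α·-0.123998 = (1−α)·-0.296514.
With A = -0.123998 and B = -0.296514: α·A = (1−α)·B, so α = B/(A+B) = -0.296514/-0.420512 ≈ 0.705.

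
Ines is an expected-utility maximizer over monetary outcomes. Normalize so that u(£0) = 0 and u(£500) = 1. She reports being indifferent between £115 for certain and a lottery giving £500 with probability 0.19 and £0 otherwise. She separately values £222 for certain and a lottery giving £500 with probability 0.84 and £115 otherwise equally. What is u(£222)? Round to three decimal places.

0.870

The first gamble pins u(£115): it must equal 0.19·1 + 0.81·0 = 0.19.
The second indifference gives u(£222) = 0.84·u(£500) + 0.16·u(£115) = 0.84·1.00 + 0.16·0.19 = 0.8704.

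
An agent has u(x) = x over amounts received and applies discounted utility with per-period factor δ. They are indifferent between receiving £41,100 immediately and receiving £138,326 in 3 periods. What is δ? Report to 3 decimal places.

The payoff in 3 periods is discounted by δ^3, so u(41100) = δ^3·u(138326) and δ^3 = u(41100)/u(138326).
With u(x) = x: δ^3 = 41100/138326 = 0.29712.
Taking the cube root: δ = 0.29712^(1/3) ≈ 0.667.

δ ≈ 0.667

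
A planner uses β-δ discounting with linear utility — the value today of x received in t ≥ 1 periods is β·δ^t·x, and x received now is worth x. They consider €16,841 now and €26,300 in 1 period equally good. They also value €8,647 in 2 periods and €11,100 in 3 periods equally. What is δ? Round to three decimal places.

The second indifference involves only future payoffs, so β cancels: β·δ^2·8647 = β·δ^3·11100, giving δ = 8647/11100 = 0.77901.

δ ≈ 0.779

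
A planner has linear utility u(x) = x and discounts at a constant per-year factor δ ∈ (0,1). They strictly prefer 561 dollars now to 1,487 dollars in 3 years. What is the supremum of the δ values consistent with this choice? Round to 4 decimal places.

Under u(x) = x this choice says 561 > δ^3·1487.
Dividing by 1487: δ^3 < 0.37727. Both sides are positive, so the cube root keeps the direction.
δ < (561/1487)^(1/3) ≈ 0.7226.

δ < 0.7226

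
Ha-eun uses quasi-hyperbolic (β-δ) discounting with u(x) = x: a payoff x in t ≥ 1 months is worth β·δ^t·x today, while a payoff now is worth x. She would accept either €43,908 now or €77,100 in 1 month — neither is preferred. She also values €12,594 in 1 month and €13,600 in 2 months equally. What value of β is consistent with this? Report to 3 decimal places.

β ≈ 0.615

The second indifference involves only future payoffs, so β cancels: β·δ^1·12594 = β·δ^2·13600, giving δ = 12594/13600 = 0.92603.
The first indifference: 43908 = β·δ·77100, so β = 43908/(δ·77100) = 43908/(0.92603·77100) ≈ 0.615.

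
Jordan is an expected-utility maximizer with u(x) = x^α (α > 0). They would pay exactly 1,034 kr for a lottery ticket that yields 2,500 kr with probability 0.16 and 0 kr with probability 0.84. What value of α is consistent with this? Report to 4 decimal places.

EU(lottery) = 0.16·2500^α + 0.84·0 = 0.16·2500^α.
Indifference: 1034^α = 0.16·2500^α, so (1034/2500)^α = 0.16.
Take logs: α = ln 0.16 / ln(1034/2500) ≈ 2.075742.

α ≈ 2.0757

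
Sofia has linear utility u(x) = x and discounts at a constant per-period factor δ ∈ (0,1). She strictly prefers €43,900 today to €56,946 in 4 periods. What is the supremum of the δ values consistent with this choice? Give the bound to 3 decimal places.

δ < 0.937

Under u(x) = x this choice says 43900 > δ^4·56946.
Dividing by 56946: δ^4 < 0.77091. Both sides are positive, so the 4th root keeps the direction.
δ < 0.77091^(1/4) = 0.937.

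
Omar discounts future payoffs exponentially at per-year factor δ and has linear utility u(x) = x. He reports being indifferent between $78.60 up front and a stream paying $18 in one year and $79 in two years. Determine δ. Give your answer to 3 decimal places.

δ ≈ 0.890

Present value of the stream is 18·δ + 79·δ². Indifference gives 18δ + 79δ² = 78.60.
So 79δ² + 18δ − 78.60 = 0.
The positive root is δ = [−18 + √(18² + 4·79·78.60)] / (2·79) = (−18 + 158.624)/158 ≈ 0.890.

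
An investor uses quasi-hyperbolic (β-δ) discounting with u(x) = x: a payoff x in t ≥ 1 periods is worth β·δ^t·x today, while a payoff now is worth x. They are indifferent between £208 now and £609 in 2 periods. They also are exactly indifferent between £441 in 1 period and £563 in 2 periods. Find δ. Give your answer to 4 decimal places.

From the later pair, β·δ^1·441 = β·δ^2·563; dividing through, δ = 441/563 = 0.78330.

δ ≈ 0.7833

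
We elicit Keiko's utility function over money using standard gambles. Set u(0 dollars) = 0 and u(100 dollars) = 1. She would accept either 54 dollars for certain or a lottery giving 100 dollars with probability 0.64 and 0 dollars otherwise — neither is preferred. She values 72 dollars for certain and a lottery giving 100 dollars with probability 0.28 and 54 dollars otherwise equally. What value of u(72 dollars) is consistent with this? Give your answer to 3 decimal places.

0.741

The first gamble pins u(54 dollars): it must equal 0.64·1 + 0.36·0 = 0.64.
Then u(72 dollars) = 0.28·u(100 dollars) + 0.72·u(54 dollars) = 0.28·1.00 + 0.72·0.64 = 0.7408.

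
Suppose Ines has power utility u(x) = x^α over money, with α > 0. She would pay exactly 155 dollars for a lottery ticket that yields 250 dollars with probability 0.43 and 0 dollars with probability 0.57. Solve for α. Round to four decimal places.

α ≈ 1.7655

The lottery's expected utility is 0.43·u(250) + 0.57·u(0) = 0.43·250^α (since u(0) = 0 for α > 0).
Indifference: 155^α = 0.43·250^α, so (155/250)^α = 0.43.
Take logs: α = ln 0.43 / ln(155/250) ≈ 1.765496.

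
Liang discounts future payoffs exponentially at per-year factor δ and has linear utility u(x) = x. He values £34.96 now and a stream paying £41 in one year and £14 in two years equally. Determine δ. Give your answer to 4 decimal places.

δ ≈ 0.6901

Present value of the stream is 41·δ + 14·δ². Indifference gives 41δ + 14δ² = 34.96.
That is, 14δ² + 41δ − 34.96 = 0, a quadratic in δ.
The positive root is δ = [−41 + √(41² + 4·14·34.96)] / (2·14) = (−41 + 60.322)/28 ≈ 0.6901.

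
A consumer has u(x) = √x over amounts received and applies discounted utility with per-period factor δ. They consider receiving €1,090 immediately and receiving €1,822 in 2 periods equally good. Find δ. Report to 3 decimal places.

δ ≈ 0.879

Indifference means u(1090) = δ^2 · u(1822), so δ^2 = u(1090)/u(1822).
With u(x) = √x: δ^2 = √1090/√1822 = √(1090/1822) = 0.77346.
Taking the square root: δ = 0.77346^(1/2) ≈ 0.879.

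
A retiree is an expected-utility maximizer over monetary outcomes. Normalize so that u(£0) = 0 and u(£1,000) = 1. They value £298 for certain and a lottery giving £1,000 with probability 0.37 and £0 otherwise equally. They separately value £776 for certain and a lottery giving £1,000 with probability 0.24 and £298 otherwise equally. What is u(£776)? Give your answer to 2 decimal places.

The first gamble pins u(£298): it must equal 0.37·1 + 0.63·0 = 0.37.
The second indifference gives u(£776) = 0.24·u(£1,000) + 0.76·u(£298) = 0.24·1.00 + 0.76·0.37 = 0.5212.

0.52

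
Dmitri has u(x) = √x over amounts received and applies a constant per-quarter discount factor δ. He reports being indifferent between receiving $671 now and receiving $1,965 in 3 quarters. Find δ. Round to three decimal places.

δ ≈ 0.836

Equating discounted utilities: u(671) = δ^3·u(1965) ⇒ δ^3 = u(671)/u(1965).
With u(x) = √x: δ^3 = √671/√1965 = √(671/1965) = 0.58436.
So δ = 0.58436^(1/3) ≈ 0.836.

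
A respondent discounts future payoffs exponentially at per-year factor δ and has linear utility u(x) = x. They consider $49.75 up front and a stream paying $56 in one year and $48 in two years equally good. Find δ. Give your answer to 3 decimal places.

δ ≈ 0.590

Present value of the stream is 56·δ + 48·δ². Indifference gives 56δ + 48δ² = 49.75.
Rearranged: 48δ² + 56δ − 49.75 = 0.
The positive root is δ = [−56 + √(56² + 4·48·49.75)] / (2·48) = (−56 + 112.641)/96 ≈ 0.590.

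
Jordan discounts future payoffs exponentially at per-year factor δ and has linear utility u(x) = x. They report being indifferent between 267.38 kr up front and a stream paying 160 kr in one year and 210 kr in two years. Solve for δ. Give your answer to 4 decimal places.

δ ≈ 0.8100

Equating present values: 267.38 = 160δ + 210δ².
Rearranged: 210δ² + 160δ − 267.38 = 0.
By the quadratic formula (taking the positive root), δ = (−160 + √250199.20) / 420 ≈ 0.8100.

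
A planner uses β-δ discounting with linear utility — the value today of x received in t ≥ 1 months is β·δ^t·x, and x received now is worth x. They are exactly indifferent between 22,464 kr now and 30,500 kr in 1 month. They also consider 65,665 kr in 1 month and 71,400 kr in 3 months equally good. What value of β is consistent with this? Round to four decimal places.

β ≈ 0.7680

Both payoffs in the second observation are in the future, so β drops out: δ^1·65665 = δ^3·71400 ⇒ δ^2 = 65665/71400 = 0.91968, so δ = 0.95900.
Now use the now-vs-future pair: 22464 = β·δ·30500 gives β = 22464/(0.95900·30500) ≈ 0.7680.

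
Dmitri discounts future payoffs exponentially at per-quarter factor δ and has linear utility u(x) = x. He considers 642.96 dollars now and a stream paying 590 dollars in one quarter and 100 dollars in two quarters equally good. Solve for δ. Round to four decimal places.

δ ≈ 0.9400

Present value of the stream is 590·δ + 100·δ². Indifference gives 590δ + 100δ² = 642.96.
Rearranged: 100δ² + 590δ − 642.96 = 0.
By the quadratic formula (taking the positive root), δ = (−590 + √605284.00) / 200 ≈ 0.9400.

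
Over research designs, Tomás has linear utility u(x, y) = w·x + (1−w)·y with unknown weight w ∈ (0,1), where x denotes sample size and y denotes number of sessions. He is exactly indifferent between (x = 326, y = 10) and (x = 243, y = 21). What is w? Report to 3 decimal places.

w = 0.117

u(326,10) = u(243,21) means w·326 + (1−w)·10 = w·243 + (1−w)·21.
w·(326−243) = (1−w)·(21−10), i.e. w·83 = (1−w)·11.
The marginal rate of substitution is 11/83, so w = 11/(83+11) = 0.117.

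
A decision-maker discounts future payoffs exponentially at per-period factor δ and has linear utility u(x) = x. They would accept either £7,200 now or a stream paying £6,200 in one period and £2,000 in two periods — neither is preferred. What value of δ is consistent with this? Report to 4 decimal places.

Equating present values: 7200 = 6200δ + 2000δ².
That is, 2000δ² + 6200δ − 7200 = 0, a quadratic in δ.
By the quadratic formula (taking the positive root), δ = (−6200 + √96040000.00) / 4000 ≈ 0.9000.

δ ≈ 0.9000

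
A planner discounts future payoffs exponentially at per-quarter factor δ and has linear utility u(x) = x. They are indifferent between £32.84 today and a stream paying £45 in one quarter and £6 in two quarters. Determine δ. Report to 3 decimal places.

Present value of the stream is 45·δ + 6·δ². Indifference gives 45δ + 6δ² = 32.84.
So 6δ² + 45δ − 32.84 = 0.
δ = (−45 + √(45² + 4·6·32.84)) / (2·6) = (−45 + √2813.16) / 12 ≈ 0.670.

δ ≈ 0.670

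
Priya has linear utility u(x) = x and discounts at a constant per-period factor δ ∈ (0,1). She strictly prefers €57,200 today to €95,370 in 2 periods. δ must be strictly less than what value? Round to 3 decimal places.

Comparing present values: 57200 > δ^2·95370.
Dividing by 95370: δ^2 < 0.59977. Both sides are positive, so the square root keeps the direction.
δ < 0.59977^(1/2) = 0.774.

δ < 0.774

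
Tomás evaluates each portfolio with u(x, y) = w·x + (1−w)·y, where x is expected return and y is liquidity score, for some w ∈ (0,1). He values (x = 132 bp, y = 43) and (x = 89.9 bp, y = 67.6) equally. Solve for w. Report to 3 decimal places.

Equating utilities: w·132 + (1−w)·43 = w·89.9 + (1−w)·67.6.
w·(132−89.9) = (1−w)·(67.6−43), i.e. w·42.1 = (1−w)·24.6.
So w/(1−w) = 24.6/42.1 = 0.5843, giving w = 24.6/(42.1+24.6) = 0.369.

w = 0.369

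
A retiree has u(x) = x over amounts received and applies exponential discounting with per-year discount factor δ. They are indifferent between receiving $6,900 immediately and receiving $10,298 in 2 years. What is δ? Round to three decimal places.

The payoff in 2 years is discounted by δ^2, so u(6900) = δ^2·u(10298) and δ^2 = u(6900)/u(10298).
With u(x) = x: δ^2 = 6900/10298 = 0.67003.
So δ = 0.67003^(1/2) ≈ 0.819.

δ ≈ 0.819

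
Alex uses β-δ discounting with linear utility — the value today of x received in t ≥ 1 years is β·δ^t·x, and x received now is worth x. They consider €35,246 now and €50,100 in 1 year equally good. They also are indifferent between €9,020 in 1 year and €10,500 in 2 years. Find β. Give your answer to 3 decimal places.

Both payoffs in the second observation are in the future, so β drops out: δ^1·9020 = δ^2·10500 ⇒ δ = 9020/10500 = 0.85905.
Now use the now-vs-future pair: 35246 = β·δ·50100 gives β = 35246/(0.85905·50100) ≈ 0.819.

β ≈ 0.819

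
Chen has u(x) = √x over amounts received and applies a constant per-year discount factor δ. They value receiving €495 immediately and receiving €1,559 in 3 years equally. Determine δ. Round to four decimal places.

The payoff in 3 years is discounted by δ^3, so u(495) = δ^3·u(1559) and δ^3 = u(495)/u(1559).
With u(x) = √x: δ^3 = √495/√1559 = √(495/1559) = 0.56348.
So δ = 0.56348^(1/3) ≈ 0.8260.

δ ≈ 0.8260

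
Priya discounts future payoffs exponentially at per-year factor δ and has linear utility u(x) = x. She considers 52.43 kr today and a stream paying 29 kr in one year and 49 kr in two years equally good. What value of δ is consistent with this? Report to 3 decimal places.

Equating present values: 52.43 = 29δ + 49δ².
Rearranged: 49δ² + 29δ − 52.43 = 0.
δ = (−29 + √(29² + 4·49·52.43)) / (2·49) = (−29 + √11117.28) / 98 ≈ 0.780.

δ ≈ 0.780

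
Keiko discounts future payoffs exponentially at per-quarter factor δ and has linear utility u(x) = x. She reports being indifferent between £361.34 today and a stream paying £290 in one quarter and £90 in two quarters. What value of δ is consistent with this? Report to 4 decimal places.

Equating present values: 361.34 = 290δ + 90δ².
So 90δ² + 290δ − 361.34 = 0.
By the quadratic formula (taking the positive root), δ = (−290 + √214182.40) / 180 ≈ 0.9600.

δ ≈ 0.9600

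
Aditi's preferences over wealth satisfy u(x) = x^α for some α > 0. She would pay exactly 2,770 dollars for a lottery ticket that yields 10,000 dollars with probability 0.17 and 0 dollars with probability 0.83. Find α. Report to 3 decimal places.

The lottery's expected utility is 0.17·u(10000) + 0.83·u(0) = 0.17·10000^α (since u(0) = 0 for α > 0).
Equating: 2770^α = 0.17·10000^α, i.e. 0.2770^α = 0.17.
α = ln(0.17) / ln(2770/10000) = -1.771957/-1.283738 ≈ 1.380.

α ≈ 1.380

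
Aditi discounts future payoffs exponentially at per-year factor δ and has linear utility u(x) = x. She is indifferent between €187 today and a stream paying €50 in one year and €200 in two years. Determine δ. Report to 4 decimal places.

Equating present values: 187 = 50δ + 200δ².
That is, 200δ² + 50δ − 187 = 0, a quadratic in δ.
The positive root is δ = [−50 + √(50² + 4·200·187)] / (2·200) = (−50 + 390.000)/400 ≈ 0.8500.

δ ≈ 0.8500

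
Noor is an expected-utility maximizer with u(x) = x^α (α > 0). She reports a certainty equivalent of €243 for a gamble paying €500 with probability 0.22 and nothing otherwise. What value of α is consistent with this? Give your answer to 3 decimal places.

The lottery's expected utility is 0.22·u(500) + 0.78·u(0) = 0.22·500^α (since u(0) = 0 for α > 0).
Indifference: 243^α = 0.22·500^α, so (243/500)^α = 0.22.
α = ln(0.22) / ln(243/500) = -1.514128/-0.721547 ≈ 2.098.

α ≈ 2.098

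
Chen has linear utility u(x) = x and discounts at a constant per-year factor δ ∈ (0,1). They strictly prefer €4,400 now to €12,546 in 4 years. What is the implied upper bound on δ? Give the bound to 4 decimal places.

Comparing present values: 4400 > δ^4·12546.
So δ^4 < 4400/12546 = 0.35071; taking the 4th root of both positive sides preserves the inequality.
δ < 0.35071^(1/4) = 0.7696.

δ < 0.7696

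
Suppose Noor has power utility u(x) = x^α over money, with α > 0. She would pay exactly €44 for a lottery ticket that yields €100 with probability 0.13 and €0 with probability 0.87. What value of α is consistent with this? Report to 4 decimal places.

Since u(0) = 0, the lottery's EU is 0.13·100^α.
Equating: 44^α = 0.13·100^α, i.e. 0.4400^α = 0.13.
Take logs: α = ln 0.13 / ln(44/100) ≈ 2.485103.

α ≈ 2.4851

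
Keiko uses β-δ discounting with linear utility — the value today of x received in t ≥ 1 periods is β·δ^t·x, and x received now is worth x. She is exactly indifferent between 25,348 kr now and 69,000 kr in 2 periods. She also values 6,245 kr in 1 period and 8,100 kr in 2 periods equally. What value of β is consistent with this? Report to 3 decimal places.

From the later pair, β·δ^1·6245 = β·δ^2·8100; dividing through, δ = 6245/8100 = 0.77099.
Now use the now-vs-future pair: 25348 = β·δ^2·69000 gives β = 25348/(0.59442·69000) ≈ 0.618.

β ≈ 0.618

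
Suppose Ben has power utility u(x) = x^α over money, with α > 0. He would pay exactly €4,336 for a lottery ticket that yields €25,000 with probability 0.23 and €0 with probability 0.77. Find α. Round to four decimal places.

α ≈ 0.8389

The lottery's expected utility is 0.23·u(25000) + 0.77·u(0) = 0.23·25000^α (since u(0) = 0 for α > 0).
Setting u(4336) equal to that: 4336^α = 0.23·25000^α ⇒ (4336/25000)^α = 0.23.
α = ln(0.23) / ln(4336/25000) = -1.4696760/-1.7519236 ≈ 0.8389.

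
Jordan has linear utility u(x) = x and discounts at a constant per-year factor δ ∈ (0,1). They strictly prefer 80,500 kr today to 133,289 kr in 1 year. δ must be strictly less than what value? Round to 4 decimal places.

δ < 0.6040

Comparing present values: 80500 > δ·133289.
So δ < 80500/133289 = 0.60395.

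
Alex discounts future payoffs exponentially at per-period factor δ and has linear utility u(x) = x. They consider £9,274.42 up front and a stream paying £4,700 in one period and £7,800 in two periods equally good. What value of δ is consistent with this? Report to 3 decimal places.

Equating present values: 9274.42 = 4700δ + 7800δ².
That is, 7800δ² + 4700δ − 9274.42 = 0, a quadratic in δ.
δ = (−4700 + √(4700² + 4·7800·9274.42)) / (2·7800) = (−4700 + √311451904.00) / 15600 ≈ 0.830.

δ ≈ 0.830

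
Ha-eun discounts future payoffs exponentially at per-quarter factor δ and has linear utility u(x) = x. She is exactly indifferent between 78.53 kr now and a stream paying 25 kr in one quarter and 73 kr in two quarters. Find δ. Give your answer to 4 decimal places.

Equating present values: 78.53 = 25δ + 73δ².
So 73δ² + 25δ − 78.53 = 0.
δ = (−25 + √(25² + 4·73·78.53)) / (2·73) = (−25 + √23555.76) / 146 ≈ 0.8800.

δ ≈ 0.8800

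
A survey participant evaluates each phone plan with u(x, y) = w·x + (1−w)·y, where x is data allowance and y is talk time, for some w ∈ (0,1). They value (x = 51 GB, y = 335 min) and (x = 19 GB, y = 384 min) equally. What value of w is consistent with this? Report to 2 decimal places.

u(51,335) = u(19,384) means w·51 + (1−w)·335 = w·19 + (1−w)·384.
Rearranging, 32·w − 49·(1−w) = 0.
So w/(1−w) = 49/32 = 1.5312, giving w = 49/(32+49) = 0.60.

w = 0.60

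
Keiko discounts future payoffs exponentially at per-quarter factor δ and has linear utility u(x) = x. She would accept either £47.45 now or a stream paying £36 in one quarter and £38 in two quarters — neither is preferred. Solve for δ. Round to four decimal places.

δ ≈ 0.7400

Present value of the stream is 36·δ + 38·δ². Indifference gives 36δ + 38δ² = 47.45.
That is, 38δ² + 36δ − 47.45 = 0, a quadratic in δ.
By the quadratic formula (taking the positive root), δ = (−36 + √8508.40) / 76 ≈ 0.7400.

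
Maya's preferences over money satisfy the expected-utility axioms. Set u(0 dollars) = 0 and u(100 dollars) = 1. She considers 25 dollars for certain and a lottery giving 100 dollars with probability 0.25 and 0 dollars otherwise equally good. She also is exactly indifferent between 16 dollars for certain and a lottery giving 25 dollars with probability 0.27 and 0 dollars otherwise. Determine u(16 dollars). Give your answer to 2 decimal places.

The first gamble pins u(25 dollars): it must equal 0.25·1 + 0.75·0 = 0.25.
Chaining: u(16 dollars) = 0.27·0.25 + 0.73·0.00 = 0.0675.

0.07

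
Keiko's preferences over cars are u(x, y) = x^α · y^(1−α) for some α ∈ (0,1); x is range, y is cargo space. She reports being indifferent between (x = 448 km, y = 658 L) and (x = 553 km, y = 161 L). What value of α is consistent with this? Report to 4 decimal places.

The Cobb–Douglas utilities coincide, so 448^α·658^(1−α) = 553^α·161^(1−α).
Taking logs: α·ln 448 + (1−α)·ln 658 = α·ln 553 + (1−α)·ln 161, i.e. α·-0.2105648 = (1−α)·-1.4078006.
So α/(1−α) = (-1.4078006)/(-0.2105648) = 6.6858307, and α = 6.6858307/7.6858307 ≈ 0.8699.

α ≈ 0.8699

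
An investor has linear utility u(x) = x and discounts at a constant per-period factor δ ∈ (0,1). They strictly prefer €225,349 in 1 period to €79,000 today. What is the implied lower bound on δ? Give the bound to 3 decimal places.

δ > 0.351

Under u(x) = x this choice says 79000 < δ·225349.
So δ > 79000/225349 = 0.35057.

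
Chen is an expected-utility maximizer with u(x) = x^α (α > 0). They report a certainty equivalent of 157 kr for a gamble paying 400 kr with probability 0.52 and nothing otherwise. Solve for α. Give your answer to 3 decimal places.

α ≈ 0.699

The lottery's expected utility is 0.52·u(400) + 0.48·u(0) = 0.52·400^α (since u(0) = 0 for α > 0).
Equating: 157^α = 0.52·400^α, i.e. 0.3925^α = 0.52.
α = ln(0.52) / ln(157/400) = -0.653926/-0.935219 ≈ 0.699.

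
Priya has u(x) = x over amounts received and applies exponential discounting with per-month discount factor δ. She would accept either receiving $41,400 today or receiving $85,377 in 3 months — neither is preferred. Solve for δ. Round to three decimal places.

δ ≈ 0.786

The payoff in 3 months is discounted by δ^3, so u(41400) = δ^3·u(85377) and δ^3 = u(41400)/u(85377).
With u(x) = x: δ^3 = 41400/85377 = 0.48491.
So δ = 0.48491^(1/3) ≈ 0.786.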